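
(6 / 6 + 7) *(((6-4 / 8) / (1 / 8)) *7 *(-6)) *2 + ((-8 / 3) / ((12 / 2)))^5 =-1745961856 / 59049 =-29568.02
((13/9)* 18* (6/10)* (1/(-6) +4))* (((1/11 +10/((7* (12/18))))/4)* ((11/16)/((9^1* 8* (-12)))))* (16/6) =-12857/181440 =-0.07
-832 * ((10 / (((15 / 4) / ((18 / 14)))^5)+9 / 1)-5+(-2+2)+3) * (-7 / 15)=61591536448 / 22509375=2736.26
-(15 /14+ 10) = -155 /14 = -11.07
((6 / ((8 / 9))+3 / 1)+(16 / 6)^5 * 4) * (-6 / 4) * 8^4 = -273287680 / 81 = -3373921.98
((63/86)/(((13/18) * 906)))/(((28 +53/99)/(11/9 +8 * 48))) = 7207893/476910850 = 0.02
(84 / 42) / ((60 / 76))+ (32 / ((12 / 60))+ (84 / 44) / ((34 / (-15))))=907087 / 5610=161.69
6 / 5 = 1.20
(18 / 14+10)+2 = 13.29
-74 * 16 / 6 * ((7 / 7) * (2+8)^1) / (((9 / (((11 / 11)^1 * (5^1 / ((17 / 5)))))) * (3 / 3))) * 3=-148000 / 153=-967.32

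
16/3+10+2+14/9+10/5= 188/9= 20.89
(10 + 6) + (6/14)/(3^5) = 9073/567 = 16.00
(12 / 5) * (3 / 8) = 9 / 10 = 0.90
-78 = -78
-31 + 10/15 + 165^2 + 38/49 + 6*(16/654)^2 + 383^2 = 303690401725/1746507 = 173884.45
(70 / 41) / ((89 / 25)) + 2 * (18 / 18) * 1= 9048 / 3649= 2.48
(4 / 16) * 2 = 1 / 2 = 0.50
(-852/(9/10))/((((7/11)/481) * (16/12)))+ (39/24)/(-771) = -23170770571/43176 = -536658.57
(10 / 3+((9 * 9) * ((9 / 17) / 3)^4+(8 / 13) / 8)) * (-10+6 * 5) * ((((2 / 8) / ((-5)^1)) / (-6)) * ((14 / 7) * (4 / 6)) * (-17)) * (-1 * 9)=22728344 / 191607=118.62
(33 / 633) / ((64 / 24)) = 33 / 1688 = 0.02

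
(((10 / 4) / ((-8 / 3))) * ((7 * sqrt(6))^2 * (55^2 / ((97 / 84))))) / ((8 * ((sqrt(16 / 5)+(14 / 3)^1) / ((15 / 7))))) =-2865121875 / 58976+245581875 * sqrt(5) / 29488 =-29958.73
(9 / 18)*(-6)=-3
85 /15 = 17 /3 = 5.67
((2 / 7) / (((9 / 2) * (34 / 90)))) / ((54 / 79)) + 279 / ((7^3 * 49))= 2024851 / 7714413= 0.26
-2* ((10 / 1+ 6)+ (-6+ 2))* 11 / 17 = -264 / 17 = -15.53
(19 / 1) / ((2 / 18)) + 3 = 174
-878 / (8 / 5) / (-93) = 2195 / 372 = 5.90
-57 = -57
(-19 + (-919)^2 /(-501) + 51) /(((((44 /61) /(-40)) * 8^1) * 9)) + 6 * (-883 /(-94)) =12402514219 /9324612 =1330.08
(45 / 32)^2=2025 / 1024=1.98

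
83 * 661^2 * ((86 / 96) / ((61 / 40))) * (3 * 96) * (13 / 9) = 1621745890960 / 183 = 8861999404.15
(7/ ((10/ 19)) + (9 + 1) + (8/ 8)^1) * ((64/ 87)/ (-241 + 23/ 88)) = -228096/ 3071825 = -0.07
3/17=0.18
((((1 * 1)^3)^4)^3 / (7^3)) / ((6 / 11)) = 0.01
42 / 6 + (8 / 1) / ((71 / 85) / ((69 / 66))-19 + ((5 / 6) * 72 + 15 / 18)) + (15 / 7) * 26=220190683 / 3500539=62.90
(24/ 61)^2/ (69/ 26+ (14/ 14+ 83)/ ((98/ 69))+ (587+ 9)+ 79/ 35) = 74880/ 319287847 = 0.00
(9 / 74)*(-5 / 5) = -9 / 74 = -0.12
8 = 8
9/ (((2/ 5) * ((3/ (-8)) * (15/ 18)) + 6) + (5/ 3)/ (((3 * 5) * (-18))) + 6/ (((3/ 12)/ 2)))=5832/ 34907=0.17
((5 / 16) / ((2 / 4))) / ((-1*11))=-5 / 88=-0.06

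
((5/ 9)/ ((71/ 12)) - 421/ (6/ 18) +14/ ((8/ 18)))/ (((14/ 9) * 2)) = -1573737/ 3976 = -395.81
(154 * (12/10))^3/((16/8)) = 394444512/125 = 3155556.10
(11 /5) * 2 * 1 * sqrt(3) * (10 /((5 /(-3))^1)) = -45.73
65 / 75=13 / 15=0.87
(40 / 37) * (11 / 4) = 110 / 37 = 2.97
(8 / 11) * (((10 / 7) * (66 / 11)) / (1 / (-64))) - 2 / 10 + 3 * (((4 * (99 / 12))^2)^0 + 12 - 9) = -149057 / 385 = -387.16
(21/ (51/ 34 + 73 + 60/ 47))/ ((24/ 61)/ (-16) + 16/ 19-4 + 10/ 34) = -4575732/ 47690161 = -0.10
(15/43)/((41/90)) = 1350/1763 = 0.77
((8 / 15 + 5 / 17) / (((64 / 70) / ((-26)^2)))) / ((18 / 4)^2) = 249613 / 8262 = 30.21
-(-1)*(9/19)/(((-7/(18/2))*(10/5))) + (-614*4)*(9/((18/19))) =-6206393/266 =-23332.30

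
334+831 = 1165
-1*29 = -29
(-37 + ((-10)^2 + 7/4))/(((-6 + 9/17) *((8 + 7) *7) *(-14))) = 629/78120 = 0.01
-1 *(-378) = 378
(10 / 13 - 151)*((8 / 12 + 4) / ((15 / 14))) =-42532 / 65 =-654.34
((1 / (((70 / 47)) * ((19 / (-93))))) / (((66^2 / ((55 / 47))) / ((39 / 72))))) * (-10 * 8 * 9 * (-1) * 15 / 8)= -0.65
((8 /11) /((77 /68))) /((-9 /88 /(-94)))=409088 /693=590.31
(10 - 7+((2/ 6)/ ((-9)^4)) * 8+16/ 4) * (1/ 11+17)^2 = 2044.81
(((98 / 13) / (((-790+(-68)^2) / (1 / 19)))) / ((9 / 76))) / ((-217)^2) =4 / 215541729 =0.00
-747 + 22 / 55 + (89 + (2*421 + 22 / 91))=84012 / 455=184.64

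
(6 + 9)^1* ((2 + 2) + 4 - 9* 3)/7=-285/7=-40.71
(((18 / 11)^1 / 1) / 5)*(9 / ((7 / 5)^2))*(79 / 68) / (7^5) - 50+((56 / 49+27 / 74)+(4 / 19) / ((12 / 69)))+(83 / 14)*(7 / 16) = -154818592590807 / 3464441162336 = -44.69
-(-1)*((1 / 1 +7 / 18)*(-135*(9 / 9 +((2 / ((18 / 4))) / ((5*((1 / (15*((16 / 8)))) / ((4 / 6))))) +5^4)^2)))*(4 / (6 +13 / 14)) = -42525149.68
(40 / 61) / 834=20 / 25437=0.00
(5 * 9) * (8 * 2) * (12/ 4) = 2160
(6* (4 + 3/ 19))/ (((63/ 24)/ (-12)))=-114.05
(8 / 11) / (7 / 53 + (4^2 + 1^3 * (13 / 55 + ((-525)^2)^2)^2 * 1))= 116600 / 925285328230294596922517207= 0.00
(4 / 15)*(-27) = -36 / 5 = -7.20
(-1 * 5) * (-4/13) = 20/13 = 1.54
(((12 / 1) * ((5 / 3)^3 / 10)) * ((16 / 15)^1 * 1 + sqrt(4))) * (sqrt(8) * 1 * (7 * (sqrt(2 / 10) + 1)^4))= 10304 * sqrt(10) / 45 + 72128 * sqrt(2) / 135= 1479.68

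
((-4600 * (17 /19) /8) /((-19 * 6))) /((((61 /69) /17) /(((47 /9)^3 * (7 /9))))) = 2777698711025 /288959562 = 9612.76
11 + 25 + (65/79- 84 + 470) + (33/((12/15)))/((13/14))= 959723/2054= 467.25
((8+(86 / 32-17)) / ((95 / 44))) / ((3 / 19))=-1111 / 60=-18.52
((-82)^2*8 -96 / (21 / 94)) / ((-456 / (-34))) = 529176 / 133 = 3978.77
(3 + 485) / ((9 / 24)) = 3904 / 3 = 1301.33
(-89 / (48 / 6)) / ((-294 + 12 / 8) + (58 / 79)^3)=43880471 / 1152150364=0.04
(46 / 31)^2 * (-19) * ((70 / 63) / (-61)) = 402040 / 527589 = 0.76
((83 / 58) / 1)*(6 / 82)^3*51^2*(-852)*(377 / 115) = -32280121458 / 7925915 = -4072.73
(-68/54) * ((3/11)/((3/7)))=-238/297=-0.80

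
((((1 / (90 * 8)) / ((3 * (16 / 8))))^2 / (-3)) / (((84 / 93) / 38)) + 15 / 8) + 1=2253484211 / 783820800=2.87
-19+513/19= 8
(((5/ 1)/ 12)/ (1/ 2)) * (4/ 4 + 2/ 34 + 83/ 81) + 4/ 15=82741/ 41310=2.00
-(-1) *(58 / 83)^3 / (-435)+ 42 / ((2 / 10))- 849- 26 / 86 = -235776658754 / 368802615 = -639.30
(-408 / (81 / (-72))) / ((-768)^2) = 0.00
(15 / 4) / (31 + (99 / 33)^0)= 15 / 128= 0.12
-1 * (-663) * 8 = 5304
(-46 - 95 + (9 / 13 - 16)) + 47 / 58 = -117245 / 754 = -155.50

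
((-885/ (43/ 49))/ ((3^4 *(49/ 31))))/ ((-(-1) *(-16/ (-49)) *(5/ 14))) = -627347/ 9288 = -67.54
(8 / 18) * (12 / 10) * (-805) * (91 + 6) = -124936 / 3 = -41645.33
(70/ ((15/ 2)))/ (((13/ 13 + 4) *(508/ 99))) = 231/ 635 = 0.36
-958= -958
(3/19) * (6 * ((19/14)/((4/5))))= 45/28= 1.61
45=45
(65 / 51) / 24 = 0.05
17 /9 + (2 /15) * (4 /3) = 31 /15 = 2.07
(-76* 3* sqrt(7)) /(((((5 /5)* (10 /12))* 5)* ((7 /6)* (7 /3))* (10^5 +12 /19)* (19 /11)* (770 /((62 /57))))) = -3348* sqrt(7) /20365753625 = -0.00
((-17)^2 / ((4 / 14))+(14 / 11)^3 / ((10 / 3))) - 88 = 12300017 / 13310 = 924.12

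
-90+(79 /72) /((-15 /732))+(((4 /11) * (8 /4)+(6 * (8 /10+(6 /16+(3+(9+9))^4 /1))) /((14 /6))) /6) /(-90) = -889522093 /831600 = -1069.65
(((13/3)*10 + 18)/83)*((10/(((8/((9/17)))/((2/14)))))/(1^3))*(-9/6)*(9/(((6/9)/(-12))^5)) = 17601325920/9877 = 1782051.83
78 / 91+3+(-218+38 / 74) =-55330 / 259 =-213.63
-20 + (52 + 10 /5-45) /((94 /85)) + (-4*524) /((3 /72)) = -4729691 /94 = -50315.86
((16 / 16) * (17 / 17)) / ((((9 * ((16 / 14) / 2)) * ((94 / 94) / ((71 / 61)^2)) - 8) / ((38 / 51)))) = -670453 / 3782670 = -0.18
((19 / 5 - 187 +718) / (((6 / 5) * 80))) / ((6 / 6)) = 1337 / 240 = 5.57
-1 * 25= -25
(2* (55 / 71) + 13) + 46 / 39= 43553 / 2769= 15.73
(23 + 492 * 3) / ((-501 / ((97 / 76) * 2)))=-145403 / 19038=-7.64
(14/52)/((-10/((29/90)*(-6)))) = 203/3900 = 0.05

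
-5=-5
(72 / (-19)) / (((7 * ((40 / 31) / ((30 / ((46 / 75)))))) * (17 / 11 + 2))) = -230175 / 39767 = -5.79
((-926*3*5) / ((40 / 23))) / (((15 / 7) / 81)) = -6037983 / 20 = -301899.15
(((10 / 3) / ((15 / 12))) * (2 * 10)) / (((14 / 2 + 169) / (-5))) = -50 / 33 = -1.52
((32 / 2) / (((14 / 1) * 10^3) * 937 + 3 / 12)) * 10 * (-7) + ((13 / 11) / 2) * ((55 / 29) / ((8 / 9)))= 30694041865 / 24347008464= 1.26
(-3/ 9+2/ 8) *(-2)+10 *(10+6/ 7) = 4567/ 42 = 108.74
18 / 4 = 9 / 2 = 4.50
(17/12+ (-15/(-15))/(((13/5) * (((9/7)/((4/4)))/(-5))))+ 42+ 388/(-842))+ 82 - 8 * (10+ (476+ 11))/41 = 213945895/8078148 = 26.48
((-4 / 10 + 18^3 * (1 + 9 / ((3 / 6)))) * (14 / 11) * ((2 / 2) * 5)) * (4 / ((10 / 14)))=217182896 / 55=3948779.93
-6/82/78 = -1/1066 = -0.00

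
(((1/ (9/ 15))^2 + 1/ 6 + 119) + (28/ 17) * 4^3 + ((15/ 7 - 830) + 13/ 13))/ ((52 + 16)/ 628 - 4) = 154.05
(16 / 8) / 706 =1 / 353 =0.00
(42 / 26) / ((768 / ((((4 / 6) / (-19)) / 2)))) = -7 / 189696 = -0.00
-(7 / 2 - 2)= -3 / 2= -1.50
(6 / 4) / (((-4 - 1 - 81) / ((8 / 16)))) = -3 / 344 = -0.01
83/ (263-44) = 83/ 219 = 0.38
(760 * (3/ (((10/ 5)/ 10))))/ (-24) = -475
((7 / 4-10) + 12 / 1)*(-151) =-2265 / 4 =-566.25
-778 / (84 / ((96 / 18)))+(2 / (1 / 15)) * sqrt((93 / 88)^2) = -49043 / 2772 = -17.69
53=53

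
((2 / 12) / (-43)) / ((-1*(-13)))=-1 / 3354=-0.00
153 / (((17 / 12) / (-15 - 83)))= -10584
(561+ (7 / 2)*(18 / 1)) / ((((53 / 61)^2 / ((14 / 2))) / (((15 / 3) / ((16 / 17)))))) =86345805 / 2809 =30738.98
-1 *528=-528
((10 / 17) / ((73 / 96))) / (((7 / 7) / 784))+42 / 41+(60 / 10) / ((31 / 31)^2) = 31215648 / 50881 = 613.50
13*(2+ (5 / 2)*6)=221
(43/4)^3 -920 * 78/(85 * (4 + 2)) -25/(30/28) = 3519433/3264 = 1078.26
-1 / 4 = -0.25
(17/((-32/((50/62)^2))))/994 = -10625/30567488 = -0.00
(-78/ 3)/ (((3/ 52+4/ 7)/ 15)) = -619.91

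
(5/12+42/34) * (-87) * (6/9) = -95.81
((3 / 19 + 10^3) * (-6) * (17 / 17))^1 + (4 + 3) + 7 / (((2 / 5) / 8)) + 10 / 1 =-111035 / 19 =-5843.95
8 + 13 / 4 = 45 / 4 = 11.25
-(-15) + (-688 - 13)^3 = -344472086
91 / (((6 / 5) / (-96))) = -7280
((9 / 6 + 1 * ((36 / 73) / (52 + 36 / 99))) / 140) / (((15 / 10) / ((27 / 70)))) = 0.00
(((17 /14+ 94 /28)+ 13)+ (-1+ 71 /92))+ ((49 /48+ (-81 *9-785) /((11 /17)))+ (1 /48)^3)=-454676374037 /195858432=-2321.45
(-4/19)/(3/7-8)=28/1007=0.03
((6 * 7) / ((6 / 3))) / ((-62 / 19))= -6.44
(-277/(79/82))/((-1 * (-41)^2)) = 554/3239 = 0.17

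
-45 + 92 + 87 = 134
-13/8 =-1.62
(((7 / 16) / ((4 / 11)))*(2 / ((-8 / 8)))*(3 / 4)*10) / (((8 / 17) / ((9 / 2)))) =-176715 / 1024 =-172.57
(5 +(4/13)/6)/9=197/351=0.56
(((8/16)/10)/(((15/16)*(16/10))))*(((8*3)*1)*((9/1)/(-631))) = -36/3155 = -0.01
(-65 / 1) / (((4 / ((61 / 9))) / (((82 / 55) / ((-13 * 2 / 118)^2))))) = -8705981 / 2574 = -3382.28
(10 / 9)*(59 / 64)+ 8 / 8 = 583 / 288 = 2.02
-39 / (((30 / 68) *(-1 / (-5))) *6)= -221 / 3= -73.67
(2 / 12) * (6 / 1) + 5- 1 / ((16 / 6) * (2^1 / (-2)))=51 / 8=6.38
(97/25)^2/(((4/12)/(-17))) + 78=-431109/625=-689.77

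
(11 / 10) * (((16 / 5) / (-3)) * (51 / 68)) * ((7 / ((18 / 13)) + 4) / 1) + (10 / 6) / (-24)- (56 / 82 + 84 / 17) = -5713631 / 418200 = -13.66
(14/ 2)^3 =343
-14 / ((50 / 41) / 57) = -16359 / 25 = -654.36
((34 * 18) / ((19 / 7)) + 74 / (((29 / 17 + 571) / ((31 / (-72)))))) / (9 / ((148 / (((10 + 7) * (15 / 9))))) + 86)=55542712171 / 21614825448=2.57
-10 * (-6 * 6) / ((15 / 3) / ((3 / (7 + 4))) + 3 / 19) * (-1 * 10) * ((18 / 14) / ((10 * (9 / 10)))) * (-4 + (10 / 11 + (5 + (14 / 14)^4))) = -80.91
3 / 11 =0.27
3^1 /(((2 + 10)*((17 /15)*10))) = 3 /136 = 0.02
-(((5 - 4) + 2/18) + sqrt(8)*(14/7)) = -4*sqrt(2) - 10/9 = -6.77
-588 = -588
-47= -47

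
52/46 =26/23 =1.13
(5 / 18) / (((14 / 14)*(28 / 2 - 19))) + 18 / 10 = 157 / 90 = 1.74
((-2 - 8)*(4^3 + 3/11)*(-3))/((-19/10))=-212100/209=-1014.83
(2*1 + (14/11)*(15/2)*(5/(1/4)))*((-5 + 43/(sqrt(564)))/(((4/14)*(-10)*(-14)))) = -1061/44 + 45623*sqrt(141)/62040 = -15.38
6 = 6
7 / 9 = 0.78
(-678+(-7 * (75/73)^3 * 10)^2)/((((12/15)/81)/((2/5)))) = 31164349906111599/151334226289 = 205930.61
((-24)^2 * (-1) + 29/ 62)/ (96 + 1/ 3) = -6297/ 1054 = -5.97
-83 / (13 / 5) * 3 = -95.77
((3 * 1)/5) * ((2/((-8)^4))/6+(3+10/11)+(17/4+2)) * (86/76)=11809477/1712128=6.90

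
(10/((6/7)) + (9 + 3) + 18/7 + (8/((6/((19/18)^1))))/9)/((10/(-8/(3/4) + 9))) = -44897/10206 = -4.40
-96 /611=-0.16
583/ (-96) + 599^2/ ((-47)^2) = 33157049/ 212064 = 156.35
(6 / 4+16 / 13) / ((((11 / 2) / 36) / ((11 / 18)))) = 142 / 13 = 10.92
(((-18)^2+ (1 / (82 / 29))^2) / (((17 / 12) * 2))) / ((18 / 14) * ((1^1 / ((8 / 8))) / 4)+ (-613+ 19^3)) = 1794814 / 98000619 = 0.02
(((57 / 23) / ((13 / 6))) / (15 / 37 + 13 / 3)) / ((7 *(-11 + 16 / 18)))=-170829 / 50091769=-0.00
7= 7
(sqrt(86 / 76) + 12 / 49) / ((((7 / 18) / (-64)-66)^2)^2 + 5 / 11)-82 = -1477570510905017295907046 / 18019152574847516578619 + 9686627647488 * sqrt(1634) / 6987018345349037040689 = -82.00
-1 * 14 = -14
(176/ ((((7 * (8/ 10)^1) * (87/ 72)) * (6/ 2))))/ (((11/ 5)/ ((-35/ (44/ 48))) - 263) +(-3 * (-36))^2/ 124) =-16368000/ 319042079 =-0.05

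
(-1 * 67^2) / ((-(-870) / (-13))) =58357 / 870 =67.08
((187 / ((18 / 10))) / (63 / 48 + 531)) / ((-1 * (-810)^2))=-44 / 147917745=-0.00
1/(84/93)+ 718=20135/28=719.11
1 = 1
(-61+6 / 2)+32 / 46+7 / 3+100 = 3107 / 69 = 45.03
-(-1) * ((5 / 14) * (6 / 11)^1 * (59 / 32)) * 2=885 / 1232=0.72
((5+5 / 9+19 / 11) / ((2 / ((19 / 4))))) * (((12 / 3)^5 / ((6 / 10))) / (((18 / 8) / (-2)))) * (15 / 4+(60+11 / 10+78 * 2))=-15490171648 / 2673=-5795051.12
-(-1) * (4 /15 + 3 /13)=97 /195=0.50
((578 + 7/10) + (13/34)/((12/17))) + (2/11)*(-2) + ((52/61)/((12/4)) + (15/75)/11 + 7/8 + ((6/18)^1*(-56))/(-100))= 116802721/201300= 580.24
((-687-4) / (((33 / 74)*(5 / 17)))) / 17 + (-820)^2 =110894866 / 165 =672090.10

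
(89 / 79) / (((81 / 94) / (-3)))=-8366 / 2133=-3.92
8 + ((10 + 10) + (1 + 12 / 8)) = 61 / 2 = 30.50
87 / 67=1.30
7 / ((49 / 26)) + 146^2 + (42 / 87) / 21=12983720 / 609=21319.74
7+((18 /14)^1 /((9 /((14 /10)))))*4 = 39 /5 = 7.80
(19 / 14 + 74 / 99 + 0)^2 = 8508889 / 1920996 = 4.43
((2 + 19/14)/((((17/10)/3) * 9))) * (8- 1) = 235/51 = 4.61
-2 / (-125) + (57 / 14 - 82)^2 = 148785517 / 24500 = 6072.88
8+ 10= 18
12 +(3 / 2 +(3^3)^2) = 1485 / 2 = 742.50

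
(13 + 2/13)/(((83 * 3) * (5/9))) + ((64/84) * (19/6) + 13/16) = 18056249/5438160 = 3.32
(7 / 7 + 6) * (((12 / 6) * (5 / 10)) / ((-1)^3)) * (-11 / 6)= 77 / 6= 12.83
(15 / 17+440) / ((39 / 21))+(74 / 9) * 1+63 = 613846 / 1989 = 308.62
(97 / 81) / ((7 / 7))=97 / 81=1.20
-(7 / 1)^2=-49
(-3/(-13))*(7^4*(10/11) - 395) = 58995/143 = 412.55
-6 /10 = -3 /5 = -0.60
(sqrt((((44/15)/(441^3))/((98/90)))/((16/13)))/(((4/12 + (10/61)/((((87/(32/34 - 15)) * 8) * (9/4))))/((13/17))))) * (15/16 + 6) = 2552667 * sqrt(429)/20703304384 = 0.00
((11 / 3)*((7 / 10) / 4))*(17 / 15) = 1309 / 1800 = 0.73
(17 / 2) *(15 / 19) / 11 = 255 / 418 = 0.61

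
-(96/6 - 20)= 4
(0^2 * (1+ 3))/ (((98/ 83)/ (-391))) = 0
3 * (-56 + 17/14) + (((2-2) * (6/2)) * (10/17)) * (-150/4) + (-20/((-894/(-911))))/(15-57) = -3076531/18774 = -163.87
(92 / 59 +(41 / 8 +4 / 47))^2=22551929929 / 492129856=45.83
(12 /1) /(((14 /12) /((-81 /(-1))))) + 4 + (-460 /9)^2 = 1955860 /567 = 3449.49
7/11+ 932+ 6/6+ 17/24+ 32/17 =4201787/4488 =936.23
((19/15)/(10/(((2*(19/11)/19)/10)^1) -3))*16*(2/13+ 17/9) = 72656/959985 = 0.08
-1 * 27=-27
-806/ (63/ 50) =-40300/ 63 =-639.68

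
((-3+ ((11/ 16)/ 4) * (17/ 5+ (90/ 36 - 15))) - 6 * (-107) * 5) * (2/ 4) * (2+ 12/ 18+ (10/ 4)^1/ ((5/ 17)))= 17897.02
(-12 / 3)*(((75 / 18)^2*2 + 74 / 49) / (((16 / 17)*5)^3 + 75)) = -314009482 / 388289475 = -0.81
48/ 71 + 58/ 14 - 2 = 1401/ 497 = 2.82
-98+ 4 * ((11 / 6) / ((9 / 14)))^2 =-47726 / 729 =-65.47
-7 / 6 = -1.17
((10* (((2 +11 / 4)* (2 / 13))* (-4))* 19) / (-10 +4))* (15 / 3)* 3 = 18050 / 13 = 1388.46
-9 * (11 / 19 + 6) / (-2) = 1125 / 38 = 29.61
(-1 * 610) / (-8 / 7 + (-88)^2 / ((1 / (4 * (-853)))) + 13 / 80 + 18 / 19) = 6490400 / 281135698271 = 0.00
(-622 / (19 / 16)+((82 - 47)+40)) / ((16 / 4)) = -8527 / 76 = -112.20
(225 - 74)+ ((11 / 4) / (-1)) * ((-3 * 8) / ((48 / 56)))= 228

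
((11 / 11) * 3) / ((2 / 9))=27 / 2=13.50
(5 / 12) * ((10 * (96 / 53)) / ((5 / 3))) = 240 / 53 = 4.53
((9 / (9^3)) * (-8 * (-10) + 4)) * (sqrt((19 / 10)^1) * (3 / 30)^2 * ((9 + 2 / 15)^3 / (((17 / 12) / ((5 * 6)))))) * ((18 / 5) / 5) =143995768 * sqrt(190) / 11953125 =166.05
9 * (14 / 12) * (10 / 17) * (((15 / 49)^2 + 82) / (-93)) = -985535 / 180761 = -5.45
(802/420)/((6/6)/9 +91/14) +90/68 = 13431/8330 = 1.61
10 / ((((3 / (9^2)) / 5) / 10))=13500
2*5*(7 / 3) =70 / 3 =23.33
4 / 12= 1 / 3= 0.33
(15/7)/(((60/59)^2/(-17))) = -59177/1680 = -35.22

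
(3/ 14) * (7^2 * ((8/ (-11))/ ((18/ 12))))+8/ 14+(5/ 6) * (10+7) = 4457/ 462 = 9.65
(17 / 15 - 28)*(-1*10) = 806 / 3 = 268.67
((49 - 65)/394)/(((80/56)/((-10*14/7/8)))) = 14/197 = 0.07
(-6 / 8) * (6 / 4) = -9 / 8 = -1.12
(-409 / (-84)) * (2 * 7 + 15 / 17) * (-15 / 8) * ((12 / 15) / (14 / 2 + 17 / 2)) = -103477 / 14756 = -7.01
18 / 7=2.57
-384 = -384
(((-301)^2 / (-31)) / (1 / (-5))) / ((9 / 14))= 6342070 / 279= 22731.43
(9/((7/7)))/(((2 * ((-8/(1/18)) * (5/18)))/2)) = -9/40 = -0.22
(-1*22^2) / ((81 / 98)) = -47432 / 81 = -585.58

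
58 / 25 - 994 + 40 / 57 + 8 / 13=-18346472 / 18525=-990.36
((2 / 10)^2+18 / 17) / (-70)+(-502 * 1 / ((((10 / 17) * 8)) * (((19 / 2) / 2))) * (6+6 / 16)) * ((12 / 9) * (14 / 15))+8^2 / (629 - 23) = -5083203159 / 28545125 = -178.08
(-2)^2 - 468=-464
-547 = -547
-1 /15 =-0.07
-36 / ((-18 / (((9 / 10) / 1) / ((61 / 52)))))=468 / 305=1.53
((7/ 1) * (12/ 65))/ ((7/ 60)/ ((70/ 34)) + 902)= 5040/ 3518021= 0.00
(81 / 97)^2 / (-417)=-2187 / 1307851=-0.00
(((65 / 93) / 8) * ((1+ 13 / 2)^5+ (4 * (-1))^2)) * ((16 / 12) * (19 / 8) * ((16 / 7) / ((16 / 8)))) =938460445 / 124992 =7508.16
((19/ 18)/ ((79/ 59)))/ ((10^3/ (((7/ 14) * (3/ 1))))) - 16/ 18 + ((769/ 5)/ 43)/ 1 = 328847809/ 122292000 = 2.69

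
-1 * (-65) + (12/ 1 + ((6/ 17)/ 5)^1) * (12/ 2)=11681/ 85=137.42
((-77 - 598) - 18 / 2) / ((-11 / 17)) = 1057.09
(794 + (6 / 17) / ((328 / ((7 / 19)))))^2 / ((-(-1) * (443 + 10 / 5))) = 1769025850724521 / 1248684588880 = 1416.71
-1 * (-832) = 832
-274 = -274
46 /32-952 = -15209 /16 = -950.56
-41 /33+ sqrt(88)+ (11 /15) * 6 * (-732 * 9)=-4783093 /165+ 2 * sqrt(22)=-28979.06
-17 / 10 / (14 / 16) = -68 / 35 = -1.94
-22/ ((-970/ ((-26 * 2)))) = -572/ 485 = -1.18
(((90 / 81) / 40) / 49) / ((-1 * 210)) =-1 / 370440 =-0.00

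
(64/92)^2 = 256/529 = 0.48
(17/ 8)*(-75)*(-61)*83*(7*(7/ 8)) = 316310925/ 64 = 4942358.20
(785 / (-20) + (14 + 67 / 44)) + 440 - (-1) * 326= 8165 / 11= 742.27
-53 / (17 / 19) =-1007 / 17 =-59.24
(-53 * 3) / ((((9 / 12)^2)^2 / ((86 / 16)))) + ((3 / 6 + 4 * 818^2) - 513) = 144357253 / 54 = 2673282.46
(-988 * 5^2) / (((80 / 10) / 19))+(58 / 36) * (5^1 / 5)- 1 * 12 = -528056 / 9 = -58672.89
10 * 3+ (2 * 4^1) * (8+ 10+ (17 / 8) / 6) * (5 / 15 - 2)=-214.72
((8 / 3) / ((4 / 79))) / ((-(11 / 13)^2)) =-73.56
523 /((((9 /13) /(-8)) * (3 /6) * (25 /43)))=-4677712 /225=-20789.83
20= 20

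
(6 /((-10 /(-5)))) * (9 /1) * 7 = 189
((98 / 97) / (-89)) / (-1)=98 / 8633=0.01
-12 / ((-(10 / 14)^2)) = 23.52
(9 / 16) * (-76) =-171 / 4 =-42.75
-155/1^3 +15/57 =-2940/19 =-154.74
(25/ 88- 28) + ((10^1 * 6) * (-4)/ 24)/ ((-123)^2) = -36900511/ 1331352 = -27.72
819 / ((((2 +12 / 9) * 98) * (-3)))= -0.84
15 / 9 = 5 / 3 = 1.67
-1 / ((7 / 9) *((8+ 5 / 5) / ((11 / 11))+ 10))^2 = -81 / 17689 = -0.00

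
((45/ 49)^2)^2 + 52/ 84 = 23007934/ 17294403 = 1.33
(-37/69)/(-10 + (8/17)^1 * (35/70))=629/11454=0.05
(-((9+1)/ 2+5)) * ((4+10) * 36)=-5040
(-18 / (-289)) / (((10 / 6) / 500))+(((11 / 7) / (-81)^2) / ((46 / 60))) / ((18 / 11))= 18.69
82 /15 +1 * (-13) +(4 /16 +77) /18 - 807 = -810.24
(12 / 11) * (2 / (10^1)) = 12 / 55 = 0.22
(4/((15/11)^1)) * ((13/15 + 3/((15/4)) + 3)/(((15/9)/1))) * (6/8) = 154/25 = 6.16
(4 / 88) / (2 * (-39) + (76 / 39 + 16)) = -39 / 51524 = -0.00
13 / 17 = 0.76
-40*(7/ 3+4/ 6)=-120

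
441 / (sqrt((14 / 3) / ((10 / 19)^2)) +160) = 10584000 / 3837473- 41895 * sqrt(42) / 3837473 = 2.69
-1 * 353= -353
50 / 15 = 3.33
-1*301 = -301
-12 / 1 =-12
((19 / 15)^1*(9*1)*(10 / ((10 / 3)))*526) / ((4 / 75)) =674595 / 2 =337297.50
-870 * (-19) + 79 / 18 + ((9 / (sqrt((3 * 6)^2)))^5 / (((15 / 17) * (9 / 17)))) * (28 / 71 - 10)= 2535615331 / 153360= 16533.75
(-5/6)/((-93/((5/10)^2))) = 5/2232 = 0.00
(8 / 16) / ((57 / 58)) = 29 / 57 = 0.51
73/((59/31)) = 2263/59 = 38.36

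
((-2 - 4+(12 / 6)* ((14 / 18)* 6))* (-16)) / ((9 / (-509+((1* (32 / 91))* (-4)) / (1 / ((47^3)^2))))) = 220758337348960 / 2457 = 89848733149.76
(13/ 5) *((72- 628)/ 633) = -7228/ 3165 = -2.28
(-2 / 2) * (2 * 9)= -18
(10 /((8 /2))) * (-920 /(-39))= 2300 /39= 58.97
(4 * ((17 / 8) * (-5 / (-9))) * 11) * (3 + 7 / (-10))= 4301 / 36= 119.47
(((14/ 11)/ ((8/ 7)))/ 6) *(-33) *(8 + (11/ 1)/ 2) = -1323/ 16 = -82.69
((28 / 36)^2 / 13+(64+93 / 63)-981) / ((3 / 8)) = -53983864 / 22113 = -2441.27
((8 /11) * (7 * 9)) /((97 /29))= 14616 /1067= 13.70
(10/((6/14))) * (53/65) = 742/39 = 19.03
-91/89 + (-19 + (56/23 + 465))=915853/2047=447.41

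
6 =6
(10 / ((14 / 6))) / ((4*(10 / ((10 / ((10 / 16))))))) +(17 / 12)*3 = 167 / 28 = 5.96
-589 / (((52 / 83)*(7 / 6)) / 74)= -5426457 / 91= -59631.40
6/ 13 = 0.46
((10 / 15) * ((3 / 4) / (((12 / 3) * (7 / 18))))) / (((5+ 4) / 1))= 1 / 28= 0.04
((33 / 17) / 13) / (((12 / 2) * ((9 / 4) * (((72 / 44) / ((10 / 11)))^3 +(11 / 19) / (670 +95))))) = 26125 / 13776607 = 0.00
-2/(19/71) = -142/19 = -7.47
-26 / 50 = -13 / 25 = -0.52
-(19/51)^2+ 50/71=104419/184671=0.57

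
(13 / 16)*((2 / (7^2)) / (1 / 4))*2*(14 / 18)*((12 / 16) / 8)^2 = 13 / 7168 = 0.00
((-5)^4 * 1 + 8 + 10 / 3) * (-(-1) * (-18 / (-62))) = 5727 / 31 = 184.74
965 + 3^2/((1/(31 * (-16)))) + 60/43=-150397/43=-3497.60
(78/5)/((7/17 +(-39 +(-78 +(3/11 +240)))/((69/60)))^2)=1442890878/1070970108605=0.00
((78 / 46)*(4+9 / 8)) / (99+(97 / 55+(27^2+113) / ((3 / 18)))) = 87945 / 52145968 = 0.00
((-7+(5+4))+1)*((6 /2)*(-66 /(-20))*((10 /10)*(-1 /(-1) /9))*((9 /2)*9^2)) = 24057 /20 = 1202.85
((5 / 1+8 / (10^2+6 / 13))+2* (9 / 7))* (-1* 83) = -2902759 / 4571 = -635.04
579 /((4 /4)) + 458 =1037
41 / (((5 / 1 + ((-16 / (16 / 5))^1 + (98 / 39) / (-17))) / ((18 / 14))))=-244647 / 686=-356.63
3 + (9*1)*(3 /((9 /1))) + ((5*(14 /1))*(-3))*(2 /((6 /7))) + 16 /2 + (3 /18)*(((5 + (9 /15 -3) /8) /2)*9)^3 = 17612989 /16000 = 1100.81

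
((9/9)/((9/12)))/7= 4/21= 0.19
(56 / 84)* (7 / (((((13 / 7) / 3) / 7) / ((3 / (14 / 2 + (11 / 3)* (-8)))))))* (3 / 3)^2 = -6174 / 871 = -7.09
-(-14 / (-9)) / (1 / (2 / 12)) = -7 / 27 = -0.26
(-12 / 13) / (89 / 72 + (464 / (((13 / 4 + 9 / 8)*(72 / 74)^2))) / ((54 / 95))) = -1469664 / 315764761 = -0.00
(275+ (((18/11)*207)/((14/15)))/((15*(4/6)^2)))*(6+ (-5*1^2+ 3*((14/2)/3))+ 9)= 1724939/308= 5600.45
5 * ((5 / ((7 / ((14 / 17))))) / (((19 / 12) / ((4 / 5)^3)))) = 1536 / 1615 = 0.95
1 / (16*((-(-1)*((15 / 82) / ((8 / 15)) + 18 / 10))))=205 / 7029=0.03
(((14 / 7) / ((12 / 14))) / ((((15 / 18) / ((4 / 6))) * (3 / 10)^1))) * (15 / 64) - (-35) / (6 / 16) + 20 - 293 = -4277 / 24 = -178.21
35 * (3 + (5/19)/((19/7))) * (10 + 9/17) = 7004270/6137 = 1141.32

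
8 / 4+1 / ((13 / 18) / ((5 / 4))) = 97 / 26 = 3.73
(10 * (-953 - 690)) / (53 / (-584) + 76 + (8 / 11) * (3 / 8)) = -105546320 / 489393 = -215.67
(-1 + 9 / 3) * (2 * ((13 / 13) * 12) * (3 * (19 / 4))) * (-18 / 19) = -648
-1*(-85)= 85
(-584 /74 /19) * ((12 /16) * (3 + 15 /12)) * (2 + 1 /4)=-33507 /11248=-2.98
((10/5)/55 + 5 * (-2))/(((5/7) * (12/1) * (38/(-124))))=59458/15675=3.79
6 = 6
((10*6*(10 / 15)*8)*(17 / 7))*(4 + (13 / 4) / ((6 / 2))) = 82960 / 21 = 3950.48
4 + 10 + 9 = 23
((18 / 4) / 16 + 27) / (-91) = -873 / 2912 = -0.30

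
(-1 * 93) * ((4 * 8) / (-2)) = 1488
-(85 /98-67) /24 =6481 /2352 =2.76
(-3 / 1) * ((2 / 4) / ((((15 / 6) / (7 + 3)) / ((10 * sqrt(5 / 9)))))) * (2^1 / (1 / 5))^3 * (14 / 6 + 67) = -4160000 * sqrt(5) / 3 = -3100680.93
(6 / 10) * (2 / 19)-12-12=-2274 / 95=-23.94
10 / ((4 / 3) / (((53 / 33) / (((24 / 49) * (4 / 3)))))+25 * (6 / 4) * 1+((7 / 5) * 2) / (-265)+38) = 1298500 / 9872703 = 0.13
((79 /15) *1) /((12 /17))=1343 /180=7.46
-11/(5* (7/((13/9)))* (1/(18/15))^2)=-572/875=-0.65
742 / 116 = 371 / 58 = 6.40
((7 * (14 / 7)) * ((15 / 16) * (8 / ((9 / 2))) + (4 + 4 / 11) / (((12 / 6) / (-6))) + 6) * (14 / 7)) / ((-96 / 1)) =1253 / 792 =1.58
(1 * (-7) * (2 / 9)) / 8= -7 / 36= -0.19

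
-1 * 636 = -636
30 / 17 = 1.76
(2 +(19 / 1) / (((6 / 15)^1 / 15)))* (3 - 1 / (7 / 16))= 7145 / 14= 510.36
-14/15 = -0.93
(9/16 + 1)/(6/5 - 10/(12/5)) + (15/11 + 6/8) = 12429/7832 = 1.59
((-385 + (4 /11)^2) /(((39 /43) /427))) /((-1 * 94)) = 285017803 /147862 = 1927.59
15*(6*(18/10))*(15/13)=2430/13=186.92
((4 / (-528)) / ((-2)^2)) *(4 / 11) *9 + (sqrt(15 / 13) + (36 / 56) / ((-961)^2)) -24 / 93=-826847027 / 3128889148 + sqrt(195) / 13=0.81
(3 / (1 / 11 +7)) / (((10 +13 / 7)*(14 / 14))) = 77 / 2158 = 0.04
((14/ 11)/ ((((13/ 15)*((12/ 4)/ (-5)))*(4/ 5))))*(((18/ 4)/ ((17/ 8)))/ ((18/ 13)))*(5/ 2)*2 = -4375/ 187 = -23.40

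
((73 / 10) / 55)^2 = 5329 / 302500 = 0.02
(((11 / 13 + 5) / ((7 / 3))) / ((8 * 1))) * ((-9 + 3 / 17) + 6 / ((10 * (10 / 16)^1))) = -95247 / 38675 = -2.46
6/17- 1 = -0.65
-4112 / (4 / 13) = -13364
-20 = -20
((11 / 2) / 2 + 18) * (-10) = -415 / 2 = -207.50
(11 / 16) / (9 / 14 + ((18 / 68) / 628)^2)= 2194056788 / 2051586135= 1.07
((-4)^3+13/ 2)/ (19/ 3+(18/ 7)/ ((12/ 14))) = -345/ 56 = -6.16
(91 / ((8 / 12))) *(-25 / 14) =-975 / 4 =-243.75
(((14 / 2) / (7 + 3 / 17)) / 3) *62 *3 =3689 / 61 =60.48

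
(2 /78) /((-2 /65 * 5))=-1 /6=-0.17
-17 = -17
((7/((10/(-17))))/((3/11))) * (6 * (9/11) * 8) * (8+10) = -154224/5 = -30844.80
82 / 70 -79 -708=-27504 / 35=-785.83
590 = 590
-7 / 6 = -1.17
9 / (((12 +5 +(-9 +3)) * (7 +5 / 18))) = 162 / 1441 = 0.11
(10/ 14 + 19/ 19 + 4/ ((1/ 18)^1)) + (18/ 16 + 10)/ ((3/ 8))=2171/ 21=103.38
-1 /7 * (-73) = 73 /7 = 10.43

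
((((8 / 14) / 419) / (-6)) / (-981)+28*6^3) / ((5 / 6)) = 104410482628 / 14386365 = 7257.60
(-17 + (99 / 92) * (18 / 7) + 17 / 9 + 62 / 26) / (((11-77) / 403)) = 11631541 / 191268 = 60.81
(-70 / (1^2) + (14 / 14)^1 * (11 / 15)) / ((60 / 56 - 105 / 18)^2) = -152733 / 50000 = -3.05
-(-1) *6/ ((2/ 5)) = 15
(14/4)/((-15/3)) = -7/10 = -0.70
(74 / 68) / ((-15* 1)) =-37 / 510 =-0.07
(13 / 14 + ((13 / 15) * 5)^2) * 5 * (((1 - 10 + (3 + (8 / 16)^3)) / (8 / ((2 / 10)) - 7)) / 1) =-583505 / 33264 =-17.54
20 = 20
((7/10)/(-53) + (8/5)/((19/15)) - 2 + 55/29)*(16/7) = 2678504/1022105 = 2.62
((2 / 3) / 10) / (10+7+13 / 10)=2 / 549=0.00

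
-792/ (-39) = 264/ 13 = 20.31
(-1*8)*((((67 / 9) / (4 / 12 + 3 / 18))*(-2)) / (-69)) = -2144 / 621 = -3.45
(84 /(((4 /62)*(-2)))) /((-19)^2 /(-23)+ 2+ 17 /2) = 29946 /239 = 125.30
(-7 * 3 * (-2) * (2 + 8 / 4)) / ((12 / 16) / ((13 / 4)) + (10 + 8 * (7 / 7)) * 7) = 728 / 547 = 1.33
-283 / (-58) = 283 / 58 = 4.88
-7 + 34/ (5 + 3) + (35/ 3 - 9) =-1/ 12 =-0.08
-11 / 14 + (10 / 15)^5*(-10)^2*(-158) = -7081073 / 3402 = -2081.44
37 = 37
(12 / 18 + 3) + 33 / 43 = 572 / 129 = 4.43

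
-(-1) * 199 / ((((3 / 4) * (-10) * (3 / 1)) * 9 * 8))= -0.12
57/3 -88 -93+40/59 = -9518/59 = -161.32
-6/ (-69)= 2/ 23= 0.09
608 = 608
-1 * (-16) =16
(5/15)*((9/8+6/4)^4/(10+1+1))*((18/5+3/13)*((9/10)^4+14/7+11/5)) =261289307601/10649600000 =24.54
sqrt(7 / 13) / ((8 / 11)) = 11 * sqrt(91) / 104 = 1.01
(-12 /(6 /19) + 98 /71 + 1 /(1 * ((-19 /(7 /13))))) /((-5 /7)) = 4498879 /87685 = 51.31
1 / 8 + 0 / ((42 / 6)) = 1 / 8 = 0.12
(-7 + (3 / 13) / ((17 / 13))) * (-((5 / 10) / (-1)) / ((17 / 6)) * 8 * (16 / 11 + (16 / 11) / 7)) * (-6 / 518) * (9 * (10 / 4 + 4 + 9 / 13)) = 4810752 / 400673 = 12.01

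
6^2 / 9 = 4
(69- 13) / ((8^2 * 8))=7 / 64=0.11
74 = 74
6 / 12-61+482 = 843 / 2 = 421.50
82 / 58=1.41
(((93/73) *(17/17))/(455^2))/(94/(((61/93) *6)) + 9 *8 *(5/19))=107787/750245971475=0.00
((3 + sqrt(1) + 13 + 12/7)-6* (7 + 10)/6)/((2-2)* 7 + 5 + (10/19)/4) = 152/455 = 0.33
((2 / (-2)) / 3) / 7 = -1 / 21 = -0.05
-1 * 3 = -3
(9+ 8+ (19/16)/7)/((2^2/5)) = 9615/448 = 21.46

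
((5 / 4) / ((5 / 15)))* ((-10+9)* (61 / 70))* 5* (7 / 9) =-305 / 24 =-12.71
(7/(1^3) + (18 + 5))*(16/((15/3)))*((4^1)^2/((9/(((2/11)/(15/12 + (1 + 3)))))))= 4096/693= 5.91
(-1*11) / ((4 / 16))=-44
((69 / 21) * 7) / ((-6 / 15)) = -57.50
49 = 49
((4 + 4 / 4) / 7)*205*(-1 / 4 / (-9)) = 1025 / 252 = 4.07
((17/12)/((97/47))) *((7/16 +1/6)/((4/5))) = 115855/223488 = 0.52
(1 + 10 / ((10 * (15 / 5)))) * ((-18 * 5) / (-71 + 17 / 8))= 960 / 551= 1.74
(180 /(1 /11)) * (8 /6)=2640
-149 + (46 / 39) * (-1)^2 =-5765 / 39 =-147.82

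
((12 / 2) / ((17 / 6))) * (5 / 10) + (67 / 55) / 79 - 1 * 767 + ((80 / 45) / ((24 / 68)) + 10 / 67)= -101651365324 / 133621785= -760.74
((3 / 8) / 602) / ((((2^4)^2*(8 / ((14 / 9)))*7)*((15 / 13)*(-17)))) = -13 / 3772661760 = -0.00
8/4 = 2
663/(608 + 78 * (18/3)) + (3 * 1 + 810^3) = 571830519891/1076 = 531441003.62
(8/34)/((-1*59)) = -4/1003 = -0.00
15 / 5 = 3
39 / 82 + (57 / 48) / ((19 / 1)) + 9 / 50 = 11777 / 16400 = 0.72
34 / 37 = 0.92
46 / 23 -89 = -87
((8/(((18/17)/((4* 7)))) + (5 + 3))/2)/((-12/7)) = -1729/27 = -64.04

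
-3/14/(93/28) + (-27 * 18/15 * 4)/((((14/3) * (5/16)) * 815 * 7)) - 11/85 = -110229829/526143625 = -0.21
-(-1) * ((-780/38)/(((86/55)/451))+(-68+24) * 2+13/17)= -83440186/13889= -6007.65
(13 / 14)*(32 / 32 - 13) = -78 / 7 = -11.14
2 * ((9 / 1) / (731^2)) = 18 / 534361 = 0.00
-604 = -604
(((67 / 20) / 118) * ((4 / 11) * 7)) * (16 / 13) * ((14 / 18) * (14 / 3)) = 367696 / 1138995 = 0.32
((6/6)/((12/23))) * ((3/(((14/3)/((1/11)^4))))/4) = 69/3279584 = 0.00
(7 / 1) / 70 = 1 / 10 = 0.10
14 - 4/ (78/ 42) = 154/ 13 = 11.85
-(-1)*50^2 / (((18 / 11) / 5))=7638.89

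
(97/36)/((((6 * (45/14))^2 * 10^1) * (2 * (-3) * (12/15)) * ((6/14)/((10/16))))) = -33271/151165440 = -0.00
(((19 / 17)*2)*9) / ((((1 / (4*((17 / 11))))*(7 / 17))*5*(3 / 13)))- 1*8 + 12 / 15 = 98004 / 385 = 254.56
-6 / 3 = -2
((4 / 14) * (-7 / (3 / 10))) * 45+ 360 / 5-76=-304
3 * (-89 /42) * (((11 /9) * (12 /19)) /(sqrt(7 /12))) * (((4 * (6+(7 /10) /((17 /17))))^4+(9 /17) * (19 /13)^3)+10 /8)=-15718896122858533 * sqrt(21) /21732449375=-3314538.09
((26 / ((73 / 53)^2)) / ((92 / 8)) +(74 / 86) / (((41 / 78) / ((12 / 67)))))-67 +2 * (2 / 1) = -890598967669 / 14477736607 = -61.52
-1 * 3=-3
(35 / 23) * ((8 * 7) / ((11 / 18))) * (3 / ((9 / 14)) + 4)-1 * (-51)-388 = 220499 / 253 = 871.54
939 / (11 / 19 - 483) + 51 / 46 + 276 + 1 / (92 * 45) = 275.16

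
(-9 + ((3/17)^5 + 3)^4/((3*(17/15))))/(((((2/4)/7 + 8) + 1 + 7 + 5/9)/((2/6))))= 43031602058368738429682387334/144747601547753295385333019615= 0.30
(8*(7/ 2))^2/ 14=56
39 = 39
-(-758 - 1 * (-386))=372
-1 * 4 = -4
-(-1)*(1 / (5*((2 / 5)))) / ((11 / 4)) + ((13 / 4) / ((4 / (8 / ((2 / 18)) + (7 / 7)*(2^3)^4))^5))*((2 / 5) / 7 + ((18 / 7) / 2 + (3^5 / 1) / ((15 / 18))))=450262313347726940702 / 385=1169512502201888157.67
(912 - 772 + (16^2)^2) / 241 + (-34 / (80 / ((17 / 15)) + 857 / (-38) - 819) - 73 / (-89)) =273.38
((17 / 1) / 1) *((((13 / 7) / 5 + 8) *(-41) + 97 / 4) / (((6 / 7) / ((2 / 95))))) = -759169 / 5700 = -133.19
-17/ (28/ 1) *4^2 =-68/ 7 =-9.71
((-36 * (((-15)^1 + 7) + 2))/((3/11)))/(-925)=-792/925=-0.86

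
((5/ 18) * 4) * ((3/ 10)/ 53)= 1/ 159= 0.01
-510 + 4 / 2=-508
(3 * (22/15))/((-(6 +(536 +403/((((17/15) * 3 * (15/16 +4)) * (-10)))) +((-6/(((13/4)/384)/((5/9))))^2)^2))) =-421931653/2307256483155306505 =-0.00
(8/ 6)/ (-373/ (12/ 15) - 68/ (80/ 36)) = -80/ 29811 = -0.00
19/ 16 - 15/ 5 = -29/ 16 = -1.81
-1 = -1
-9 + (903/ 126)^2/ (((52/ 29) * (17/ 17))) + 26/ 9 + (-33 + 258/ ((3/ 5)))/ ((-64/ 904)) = -10455293/ 1872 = -5585.09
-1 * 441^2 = -194481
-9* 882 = -7938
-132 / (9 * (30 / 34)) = -748 / 45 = -16.62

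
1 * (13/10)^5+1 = 471293/100000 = 4.71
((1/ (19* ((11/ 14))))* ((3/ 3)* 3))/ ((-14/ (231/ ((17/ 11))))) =-693/ 323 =-2.15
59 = 59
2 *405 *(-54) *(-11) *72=34642080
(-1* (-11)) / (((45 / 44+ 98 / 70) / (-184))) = -445280 / 533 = -835.42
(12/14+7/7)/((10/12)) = 78/35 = 2.23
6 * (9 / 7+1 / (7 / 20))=174 / 7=24.86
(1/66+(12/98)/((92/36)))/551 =4691/40984482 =0.00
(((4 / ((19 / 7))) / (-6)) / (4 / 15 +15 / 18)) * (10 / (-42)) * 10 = 1000 / 1881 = 0.53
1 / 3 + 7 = 22 / 3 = 7.33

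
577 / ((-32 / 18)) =-5193 / 16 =-324.56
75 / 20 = 15 / 4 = 3.75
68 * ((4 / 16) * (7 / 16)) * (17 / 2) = 2023 / 32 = 63.22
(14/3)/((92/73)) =511/138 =3.70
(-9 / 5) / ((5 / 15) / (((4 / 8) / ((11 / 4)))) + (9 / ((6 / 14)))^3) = -54 / 277885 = -0.00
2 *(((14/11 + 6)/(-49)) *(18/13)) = -2880/7007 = -0.41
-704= -704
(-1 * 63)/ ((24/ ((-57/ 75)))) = 2.00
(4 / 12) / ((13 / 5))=5 / 39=0.13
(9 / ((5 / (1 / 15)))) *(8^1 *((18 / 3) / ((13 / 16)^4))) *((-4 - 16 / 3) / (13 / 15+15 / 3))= -33030144 / 1570855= -21.03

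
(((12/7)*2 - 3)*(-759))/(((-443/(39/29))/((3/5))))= 266409/449645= 0.59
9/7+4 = 5.29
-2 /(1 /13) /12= -2.17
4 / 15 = 0.27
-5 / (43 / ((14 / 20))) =-7 / 86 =-0.08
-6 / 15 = -2 / 5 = -0.40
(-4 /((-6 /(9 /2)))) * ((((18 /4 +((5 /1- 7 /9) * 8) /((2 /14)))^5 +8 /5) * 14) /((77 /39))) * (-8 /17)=-99737956853374369777 /12269070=-8129218991608.52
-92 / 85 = -1.08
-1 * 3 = -3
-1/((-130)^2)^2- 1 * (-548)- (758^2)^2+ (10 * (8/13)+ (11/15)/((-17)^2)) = -81746530345416843218867/247623870000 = -330123789541.84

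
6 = 6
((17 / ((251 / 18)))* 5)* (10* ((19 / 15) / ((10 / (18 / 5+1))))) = 44574 / 1255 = 35.52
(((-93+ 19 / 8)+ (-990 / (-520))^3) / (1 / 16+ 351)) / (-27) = 11772301 / 1332779292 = 0.01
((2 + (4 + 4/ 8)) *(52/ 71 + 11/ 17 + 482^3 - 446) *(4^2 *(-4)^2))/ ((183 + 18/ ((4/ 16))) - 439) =-28113181432752/ 27761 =-1012686194.04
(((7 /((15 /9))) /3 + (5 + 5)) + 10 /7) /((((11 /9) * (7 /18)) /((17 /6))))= 206091 /2695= 76.47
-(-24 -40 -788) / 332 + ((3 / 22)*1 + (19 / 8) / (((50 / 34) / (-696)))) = -51189051 / 45650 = -1121.34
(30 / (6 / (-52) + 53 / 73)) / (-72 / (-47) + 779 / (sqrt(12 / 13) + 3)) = 2062799544*sqrt(39) / 215120354285 + 768313615212 / 4087286731415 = 0.25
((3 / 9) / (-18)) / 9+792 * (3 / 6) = 192455 / 486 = 396.00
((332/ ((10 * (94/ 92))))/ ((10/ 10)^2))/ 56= 1909/ 3290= 0.58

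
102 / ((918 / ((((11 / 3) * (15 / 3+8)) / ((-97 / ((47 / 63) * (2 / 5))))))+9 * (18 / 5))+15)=-571285 / 34796383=-0.02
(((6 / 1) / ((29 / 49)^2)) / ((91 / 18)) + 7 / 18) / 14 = 106189 / 393588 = 0.27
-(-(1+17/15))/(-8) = -4/15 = -0.27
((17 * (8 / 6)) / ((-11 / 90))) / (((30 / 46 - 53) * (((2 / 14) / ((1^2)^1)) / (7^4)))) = 28163730 / 473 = 59542.77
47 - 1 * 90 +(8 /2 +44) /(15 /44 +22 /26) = -1741 /679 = -2.56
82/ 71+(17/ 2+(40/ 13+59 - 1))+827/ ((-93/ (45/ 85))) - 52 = 13643207/ 972842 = 14.02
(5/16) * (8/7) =5/14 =0.36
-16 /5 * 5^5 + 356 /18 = -89822 /9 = -9980.22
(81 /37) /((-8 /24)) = -243 /37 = -6.57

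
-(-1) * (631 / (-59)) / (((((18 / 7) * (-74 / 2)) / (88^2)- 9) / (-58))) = -991952192 / 14411871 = -68.83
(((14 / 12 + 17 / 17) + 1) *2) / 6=19 / 18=1.06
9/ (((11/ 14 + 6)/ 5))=126/ 19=6.63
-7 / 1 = -7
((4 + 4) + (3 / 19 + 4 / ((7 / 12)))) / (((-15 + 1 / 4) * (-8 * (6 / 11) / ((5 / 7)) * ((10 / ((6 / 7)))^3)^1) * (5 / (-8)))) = -395406 / 2355080875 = -0.00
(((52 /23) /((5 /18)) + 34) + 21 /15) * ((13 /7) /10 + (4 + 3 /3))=1817541 /8050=225.78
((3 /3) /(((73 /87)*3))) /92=29 /6716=0.00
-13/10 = -1.30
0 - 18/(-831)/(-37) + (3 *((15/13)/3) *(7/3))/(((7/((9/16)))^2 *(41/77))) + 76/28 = 26884539737/9789188864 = 2.75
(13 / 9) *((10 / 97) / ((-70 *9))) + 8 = 439979 / 54999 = 8.00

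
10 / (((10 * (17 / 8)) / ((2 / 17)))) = 16 / 289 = 0.06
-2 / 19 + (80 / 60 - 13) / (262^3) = -107909033 / 1025129496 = -0.11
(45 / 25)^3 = 729 / 125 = 5.83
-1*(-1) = 1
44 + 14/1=58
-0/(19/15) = 0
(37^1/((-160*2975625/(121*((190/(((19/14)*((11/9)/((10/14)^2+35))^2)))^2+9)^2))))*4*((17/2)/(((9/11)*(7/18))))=-40444752396051190999030761056009832560541/206363852399138836325000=-195987581768075039.02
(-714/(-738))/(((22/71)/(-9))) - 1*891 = -829029/902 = -919.10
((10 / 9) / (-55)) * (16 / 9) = -32 / 891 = -0.04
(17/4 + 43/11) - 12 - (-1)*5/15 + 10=857/132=6.49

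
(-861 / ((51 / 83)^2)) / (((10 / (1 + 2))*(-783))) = 1977143 / 2262870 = 0.87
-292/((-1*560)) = 73/140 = 0.52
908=908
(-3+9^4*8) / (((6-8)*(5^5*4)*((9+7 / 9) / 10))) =-94473 / 44000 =-2.15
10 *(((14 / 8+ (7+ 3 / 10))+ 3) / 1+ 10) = 220.50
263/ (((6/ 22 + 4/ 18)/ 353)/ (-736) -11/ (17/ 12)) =-33.87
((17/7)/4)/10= 17/280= 0.06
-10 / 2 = -5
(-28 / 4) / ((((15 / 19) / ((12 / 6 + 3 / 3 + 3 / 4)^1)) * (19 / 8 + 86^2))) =-266 / 59187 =-0.00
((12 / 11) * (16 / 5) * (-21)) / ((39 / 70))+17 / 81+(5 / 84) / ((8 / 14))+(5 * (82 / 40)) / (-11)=-24500027 / 185328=-132.20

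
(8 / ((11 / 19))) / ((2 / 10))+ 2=782 / 11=71.09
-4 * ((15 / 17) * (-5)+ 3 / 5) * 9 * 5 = 11664 / 17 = 686.12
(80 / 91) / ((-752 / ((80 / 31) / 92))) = -100 / 3049501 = -0.00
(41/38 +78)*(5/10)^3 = 3005/304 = 9.88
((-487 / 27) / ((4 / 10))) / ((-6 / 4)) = 2435 / 81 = 30.06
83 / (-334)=-83 / 334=-0.25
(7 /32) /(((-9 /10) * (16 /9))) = -0.14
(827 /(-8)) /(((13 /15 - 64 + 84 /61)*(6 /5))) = 1261175 /904112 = 1.39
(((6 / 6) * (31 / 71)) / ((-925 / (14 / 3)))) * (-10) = 868 / 39405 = 0.02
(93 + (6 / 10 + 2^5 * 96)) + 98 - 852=12058 / 5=2411.60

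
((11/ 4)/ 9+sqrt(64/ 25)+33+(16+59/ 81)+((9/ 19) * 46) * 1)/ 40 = 2259973/ 1231200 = 1.84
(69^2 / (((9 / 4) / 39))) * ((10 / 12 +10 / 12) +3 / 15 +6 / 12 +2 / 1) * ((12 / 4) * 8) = 8648515.20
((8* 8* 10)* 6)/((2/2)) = 3840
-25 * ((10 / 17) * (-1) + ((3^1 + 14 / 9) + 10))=-349.18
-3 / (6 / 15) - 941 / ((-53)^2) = -44017 / 5618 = -7.83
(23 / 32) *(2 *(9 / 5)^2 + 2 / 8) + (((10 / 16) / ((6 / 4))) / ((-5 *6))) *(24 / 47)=2179339 / 451200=4.83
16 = 16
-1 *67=-67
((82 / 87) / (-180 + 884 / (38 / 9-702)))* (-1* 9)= 128740 / 2751027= 0.05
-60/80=-0.75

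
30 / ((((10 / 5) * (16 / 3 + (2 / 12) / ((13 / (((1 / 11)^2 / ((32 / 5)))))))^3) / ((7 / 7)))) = 5101478893322240 / 51594696634079853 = 0.10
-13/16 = -0.81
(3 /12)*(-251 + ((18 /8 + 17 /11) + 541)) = 73.45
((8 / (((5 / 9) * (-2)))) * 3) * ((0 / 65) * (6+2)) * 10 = 0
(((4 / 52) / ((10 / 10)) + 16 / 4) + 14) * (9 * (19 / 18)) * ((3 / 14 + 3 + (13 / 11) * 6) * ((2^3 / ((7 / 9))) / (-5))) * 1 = -25509438 / 7007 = -3640.56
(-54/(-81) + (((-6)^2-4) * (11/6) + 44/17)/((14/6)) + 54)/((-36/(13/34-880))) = 11999353/6069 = 1977.15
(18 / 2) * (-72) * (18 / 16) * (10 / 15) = -486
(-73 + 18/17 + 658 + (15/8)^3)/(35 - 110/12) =499203/21760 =22.94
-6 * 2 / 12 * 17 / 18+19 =325 / 18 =18.06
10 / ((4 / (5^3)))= 625 / 2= 312.50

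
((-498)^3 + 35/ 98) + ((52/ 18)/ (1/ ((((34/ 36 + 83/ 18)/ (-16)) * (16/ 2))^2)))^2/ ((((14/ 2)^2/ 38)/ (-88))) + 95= -6434103577342111/ 52081218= -123539806.18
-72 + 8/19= -1360/19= -71.58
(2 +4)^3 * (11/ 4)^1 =594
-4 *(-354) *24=33984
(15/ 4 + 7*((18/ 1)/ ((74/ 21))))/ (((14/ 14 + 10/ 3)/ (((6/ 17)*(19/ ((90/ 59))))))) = 6554487/ 163540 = 40.08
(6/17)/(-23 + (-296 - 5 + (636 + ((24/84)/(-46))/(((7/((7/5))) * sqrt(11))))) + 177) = 2415 * sqrt(11)/14488422093329 + 10457179425/14488422093329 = 0.00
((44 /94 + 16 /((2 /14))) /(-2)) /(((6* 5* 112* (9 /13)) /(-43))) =492479 /473760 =1.04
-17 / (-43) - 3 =-112 / 43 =-2.60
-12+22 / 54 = -313 / 27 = -11.59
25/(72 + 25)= 25/97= 0.26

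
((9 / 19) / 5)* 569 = 5121 / 95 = 53.91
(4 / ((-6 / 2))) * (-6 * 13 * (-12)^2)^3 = 1889339572224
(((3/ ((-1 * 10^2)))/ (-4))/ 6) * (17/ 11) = 0.00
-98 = -98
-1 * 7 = -7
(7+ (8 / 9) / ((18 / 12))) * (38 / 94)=3895 / 1269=3.07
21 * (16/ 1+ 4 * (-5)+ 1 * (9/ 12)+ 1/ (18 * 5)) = -4081/ 60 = -68.02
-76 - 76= -152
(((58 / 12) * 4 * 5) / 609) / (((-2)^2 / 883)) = 4415 / 126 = 35.04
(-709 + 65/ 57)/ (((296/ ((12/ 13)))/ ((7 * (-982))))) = 138676076/ 9139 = 15174.10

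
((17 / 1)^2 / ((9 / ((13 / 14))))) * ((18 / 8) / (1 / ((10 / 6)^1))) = 18785 / 168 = 111.82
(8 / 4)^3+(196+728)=932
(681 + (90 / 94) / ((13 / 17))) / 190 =3.59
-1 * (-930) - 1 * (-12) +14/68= 32035/34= 942.21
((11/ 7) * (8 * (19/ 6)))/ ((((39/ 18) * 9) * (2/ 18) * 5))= 1672/ 455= 3.67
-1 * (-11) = 11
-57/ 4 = -14.25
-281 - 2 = -283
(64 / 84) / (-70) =-8 / 735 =-0.01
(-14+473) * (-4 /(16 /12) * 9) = -12393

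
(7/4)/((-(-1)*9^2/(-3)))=-7/108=-0.06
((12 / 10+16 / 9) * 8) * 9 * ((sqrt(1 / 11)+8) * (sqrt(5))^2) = 1072 * sqrt(11) / 11+8576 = 8899.22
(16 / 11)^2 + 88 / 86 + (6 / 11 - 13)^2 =823399 / 5203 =158.25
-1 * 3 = -3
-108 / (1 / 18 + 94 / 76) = -18468 / 221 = -83.57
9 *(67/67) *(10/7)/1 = 90/7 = 12.86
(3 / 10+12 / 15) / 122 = 11 / 1220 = 0.01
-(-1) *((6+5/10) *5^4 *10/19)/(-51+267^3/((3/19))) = 0.00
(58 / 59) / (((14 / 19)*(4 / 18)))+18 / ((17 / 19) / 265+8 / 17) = 491269377 / 11169998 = 43.98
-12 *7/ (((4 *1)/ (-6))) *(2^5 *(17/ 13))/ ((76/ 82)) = 1405152/ 247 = 5688.87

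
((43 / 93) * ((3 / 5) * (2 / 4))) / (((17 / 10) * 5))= 43 / 2635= 0.02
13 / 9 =1.44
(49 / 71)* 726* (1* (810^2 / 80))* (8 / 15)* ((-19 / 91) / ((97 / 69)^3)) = -164701.44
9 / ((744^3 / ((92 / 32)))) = 23 / 366071808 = 0.00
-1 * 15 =-15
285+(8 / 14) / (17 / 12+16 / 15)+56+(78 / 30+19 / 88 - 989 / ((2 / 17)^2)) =-32634353733 / 458920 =-71111.20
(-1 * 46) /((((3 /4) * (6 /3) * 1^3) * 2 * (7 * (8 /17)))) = -391 /84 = -4.65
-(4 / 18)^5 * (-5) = 160 / 59049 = 0.00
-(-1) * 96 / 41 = 96 / 41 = 2.34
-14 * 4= -56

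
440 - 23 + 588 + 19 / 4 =4039 / 4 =1009.75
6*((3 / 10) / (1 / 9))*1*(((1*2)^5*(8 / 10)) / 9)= 1152 / 25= 46.08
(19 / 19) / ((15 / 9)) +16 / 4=4.60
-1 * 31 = -31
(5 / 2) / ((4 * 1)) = 5 / 8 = 0.62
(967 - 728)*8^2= 15296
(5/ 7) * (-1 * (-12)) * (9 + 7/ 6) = 610/ 7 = 87.14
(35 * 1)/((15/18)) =42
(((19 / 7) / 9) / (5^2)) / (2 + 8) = 0.00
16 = 16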